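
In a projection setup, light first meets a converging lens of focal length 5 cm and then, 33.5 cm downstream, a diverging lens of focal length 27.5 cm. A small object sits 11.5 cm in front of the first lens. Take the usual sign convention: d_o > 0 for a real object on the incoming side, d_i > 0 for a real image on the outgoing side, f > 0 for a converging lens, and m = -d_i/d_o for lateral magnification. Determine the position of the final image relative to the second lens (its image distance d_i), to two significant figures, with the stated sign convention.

-13 cm

Applying the thin-lens equation to the first lens, 1/5 = 1/11.5 + 1/d_i1, which gives d_i1 = 8.846 cm.
The intermediate image is 8.846 cm to the right of lens 1, so d_o2 = L - d_i1 = 33.5 - 8.846 = 24.654 cm.
Applying the thin-lens equation again with f_2 = -27.5 cm and d_o2 = 24.654 cm gives d_i2 = -13.000 cm.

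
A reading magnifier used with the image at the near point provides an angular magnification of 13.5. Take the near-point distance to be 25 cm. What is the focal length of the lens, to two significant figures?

2.0 cm

For the image at the near point, M = 1 + D/f.
f = D/(M - 1) = 25/(13.5 - 1) = 2.000 cm.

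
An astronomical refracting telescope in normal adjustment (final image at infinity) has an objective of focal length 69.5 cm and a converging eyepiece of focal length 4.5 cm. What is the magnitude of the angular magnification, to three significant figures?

15.4

|M| = f_obj/|f_eye| = 69.5/4.5 = 15.444.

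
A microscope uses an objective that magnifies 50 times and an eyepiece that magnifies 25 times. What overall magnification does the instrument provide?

The overall magnification of a compound microscope is the product of the objective and eyepiece magnifications:
M = M_obj x M_eye = 50 x 25 = 1250.

1250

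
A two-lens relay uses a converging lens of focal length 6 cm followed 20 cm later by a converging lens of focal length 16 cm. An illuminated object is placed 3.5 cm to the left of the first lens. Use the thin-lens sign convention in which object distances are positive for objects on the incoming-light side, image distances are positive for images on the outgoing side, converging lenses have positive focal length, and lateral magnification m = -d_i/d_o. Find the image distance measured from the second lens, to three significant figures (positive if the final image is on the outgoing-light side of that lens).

36.6 cm

Applying the thin-lens equation to the first lens, 1/6 = 1/3.5 + 1/d_i1, which gives d_i1 = -8.400 cm.
The intermediate image is virtual, 8.400 cm to the left of lens 1, so d_o2 = L - d_i1 = 20 - (-8.400) = 28.400 cm.
Applying the thin-lens equation again with f_2 = 16 cm and d_o2 = 28.400 cm gives d_i2 = 36.645 cm.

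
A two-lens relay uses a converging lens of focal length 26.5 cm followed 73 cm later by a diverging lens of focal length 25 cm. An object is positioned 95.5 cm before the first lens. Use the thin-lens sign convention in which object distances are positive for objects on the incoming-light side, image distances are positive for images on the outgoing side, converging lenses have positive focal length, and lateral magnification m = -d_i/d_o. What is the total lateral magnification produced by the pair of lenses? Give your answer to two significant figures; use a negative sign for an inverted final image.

Lens 1: 1/d_i1 = 1/f_1 - 1/d_o1 = 1/26.5 - 1/95.5 = 0.02726 cm^-1, so d_i1 = 36.678 cm.
m_1 = -(36.678)/95.5 = -0.3841.
That image sits 36.322 cm in front of the second lens, so d_o2 = 36.322 cm.
Lens 2: 1/d_i2 = 1/f_2 - 1/d_o2 = 1/(-25) - 1/(36.322) = -0.06753 cm^-1, so d_i2 = -14.808 cm.
m_2 = -(-14.808)/(36.322) = 0.4077.
The system's lateral magnification is m_1 m_2 = (-0.3841)(0.4077) = -0.1566.

-0.16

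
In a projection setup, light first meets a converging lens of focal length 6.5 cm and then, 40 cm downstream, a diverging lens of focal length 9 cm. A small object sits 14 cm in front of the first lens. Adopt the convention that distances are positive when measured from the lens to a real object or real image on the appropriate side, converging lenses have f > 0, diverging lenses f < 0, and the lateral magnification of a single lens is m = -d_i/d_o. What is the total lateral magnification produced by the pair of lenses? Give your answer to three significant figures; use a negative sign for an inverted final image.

First lens: d_i1 = 1/(1/6.5 - 1/14) = 12.133 cm.
m_1 = -(12.133)/14 = -0.8667.
Object distance for lens 2: d_o2 = 40 - 12.133 = 27.867 cm.
Second lens: d_i2 = 1/(1/(-9) - 1/(27.867)) = -6.803 cm.
m_2 = -(-6.803)/(27.867) = 0.2441.
Total m = m_1 x m_2 = (-0.8667)(0.2441) = -0.2116.

-0.212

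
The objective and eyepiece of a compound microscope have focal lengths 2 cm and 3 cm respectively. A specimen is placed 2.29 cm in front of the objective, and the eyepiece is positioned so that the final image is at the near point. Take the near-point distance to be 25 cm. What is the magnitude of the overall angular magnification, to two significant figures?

Objective: 1/d_i = 1/f_obj - 1/d_o = 1/2 - 1/2.29 = 0.06332 cm^-1, so d_i = 15.793 cm.
m_obj = -d_i/d_o = -15.793/2.29 = -6.897.
Eyepiece angular magnification (image at near point): M_eye = 1 + D/f_e = 1 + 25/3 = 9.333.
Overall M = m_obj x M_eye = (-6.897)(9.333) = -64.37.
|M| = 64.37.

64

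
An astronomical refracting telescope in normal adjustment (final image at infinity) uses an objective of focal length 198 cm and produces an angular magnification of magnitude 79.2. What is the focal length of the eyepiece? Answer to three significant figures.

|M| = f_obj/f_eye, so f_eye = f_obj/|M| = 198/79.2 = 2.500 cm.

2.50 cm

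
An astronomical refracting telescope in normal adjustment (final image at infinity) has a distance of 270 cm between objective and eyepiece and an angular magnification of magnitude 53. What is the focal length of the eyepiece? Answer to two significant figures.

5.0 cm

In normal adjustment the tube length equals f_obj + f_eye and |M| = f_obj/f_eye.
So f_obj = 53 f_eye and 53 f_eye + f_eye = 270 cm, giving f_eye = 270/54 = 5.000 cm and f_obj = 265.000 cm.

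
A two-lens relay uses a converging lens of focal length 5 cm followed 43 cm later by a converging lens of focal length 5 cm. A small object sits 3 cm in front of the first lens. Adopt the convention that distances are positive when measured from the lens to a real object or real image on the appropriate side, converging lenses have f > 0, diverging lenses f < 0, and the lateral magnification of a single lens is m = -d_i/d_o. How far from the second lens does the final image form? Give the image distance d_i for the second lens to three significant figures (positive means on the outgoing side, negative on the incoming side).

Lens 1: 1/d_i1 = 1/f_1 - 1/d_o1 = 1/5 - 1/3 = -0.13333 cm^-1, so d_i1 = -7.500 cm.
The intermediate image is virtual, 7.500 cm to the left of lens 1, so d_o2 = L - d_i1 = 43 - (-7.500) = 50.500 cm.
Lens 2: 1/d_i2 = 1/f_2 - 1/d_o2 = 1/5 - 1/(50.500) = 0.18020 cm^-1, so d_i2 = 5.549 cm.

5.55 cm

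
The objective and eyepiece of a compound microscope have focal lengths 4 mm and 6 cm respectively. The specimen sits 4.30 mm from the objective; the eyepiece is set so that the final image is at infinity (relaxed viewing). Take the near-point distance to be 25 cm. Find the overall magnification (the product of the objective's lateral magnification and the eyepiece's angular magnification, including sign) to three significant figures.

-55.6

Convert to cm: f_obj = 4 mm = 0.4 cm; d_o = 4.30 mm = 0.43 cm.
Objective: 1/d_i = 1/f_obj - 1/d_o = 1/0.4 - 1/0.43 = 0.17442 cm^-1, so d_i = 5.733 cm.
m_obj = -d_i/d_o = -5.733/0.43 = -13.333.
Eyepiece angular magnification (image at infinity): M_eye = D/f_e = 25/6 = 4.167.
Overall M = m_obj x M_eye = (-13.333)(4.167) = -55.56.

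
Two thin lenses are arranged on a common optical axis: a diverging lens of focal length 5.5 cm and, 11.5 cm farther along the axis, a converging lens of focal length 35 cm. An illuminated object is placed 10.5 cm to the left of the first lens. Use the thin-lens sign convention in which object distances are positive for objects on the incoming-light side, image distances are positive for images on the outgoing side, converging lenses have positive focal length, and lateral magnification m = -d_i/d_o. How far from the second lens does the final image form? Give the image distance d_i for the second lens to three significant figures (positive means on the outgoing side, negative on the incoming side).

Lens 1: 1/d_i1 = 1/f_1 - 1/d_o1 = 1/(-5.5) - 1/10.5 = -0.27706 cm^-1, so d_i1 = -3.609 cm.
With d_i1 < 0 the first image is virtual and lies on the object side; the object distance for lens 2 is d_o2 = 11.5 - (-3.609) = 15.109 cm.
Lens 2: 1/d_i2 = 1/f_2 - 1/d_o2 = 1/35 - 1/(15.109) = -0.03761 cm^-1, so d_i2 = -26.587 cm.

-26.6 cm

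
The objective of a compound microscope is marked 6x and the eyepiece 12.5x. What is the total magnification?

The overall magnification of a compound microscope is the product of the objective and eyepiece magnifications:
M = M_obj x M_eye = 6 x 12.5 = 75.

75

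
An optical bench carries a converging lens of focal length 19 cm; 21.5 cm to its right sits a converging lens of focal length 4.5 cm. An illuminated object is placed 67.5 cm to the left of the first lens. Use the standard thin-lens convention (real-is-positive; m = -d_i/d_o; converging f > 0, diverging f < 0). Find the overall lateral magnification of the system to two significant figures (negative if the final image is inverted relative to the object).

-0.19

First lens: d_i1 = 1/(1/19 - 1/67.5) = 26.443 cm.
m_1 = -(26.443)/67.5 = -0.3918.
This image would form 26.443 cm past lens 1, i.e. 4.943 cm beyond lens 2, so it is a virtual object for lens 2: d_o2 = 21.5 - 26.443 = -4.943 cm.
Second lens: d_i2 = 1/(1/4.5 - 1/(-4.943)) = 2.356 cm.
m_2 = -(2.356)/(-4.943) = 0.4765.
Total m = m_1 x m_2 = (-0.3918)(0.4765) = -0.1867.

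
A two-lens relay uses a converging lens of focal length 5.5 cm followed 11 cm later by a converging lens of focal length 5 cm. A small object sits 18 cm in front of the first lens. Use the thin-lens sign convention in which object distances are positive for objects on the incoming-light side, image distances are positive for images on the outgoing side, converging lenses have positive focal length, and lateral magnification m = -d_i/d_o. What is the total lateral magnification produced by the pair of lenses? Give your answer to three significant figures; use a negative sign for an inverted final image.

-1.15

Applying the thin-lens equation to the first lens, 1/5.5 = 1/18 + 1/d_i1, which gives d_i1 = 7.920 cm.
Its lateral magnification is m_1 = -d_i1/d_o1 = -(7.920)/18 = -0.4400.
That image sits 3.080 cm in front of the second lens, so d_o2 = 3.080 cm.
Applying the thin-lens equation again with f_2 = 5 cm and d_o2 = 3.080 cm gives d_i2 = -8.021 cm.
m_2 = -(-8.021)/(3.080) = 2.6042.
Total m = m_1 x m_2 = (-0.4400)(2.6042) = -1.1458.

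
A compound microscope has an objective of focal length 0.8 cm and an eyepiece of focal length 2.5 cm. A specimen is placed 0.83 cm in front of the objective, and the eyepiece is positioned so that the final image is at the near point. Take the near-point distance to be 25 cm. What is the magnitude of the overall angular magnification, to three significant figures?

293

Objective: 1/d_i = 1/f_obj - 1/d_o = 1/0.8 - 1/0.83 = 0.04518 cm^-1, so d_i = 22.133 cm.
m_obj = -d_i/d_o = -22.133/0.83 = -26.667.
Eyepiece angular magnification (image at near point): M_eye = 1 + D/f_e = 1 + 25/2.5 = 11.000.
Overall M = m_obj x M_eye = (-26.667)(11.000) = -293.33.
|M| = 293.33.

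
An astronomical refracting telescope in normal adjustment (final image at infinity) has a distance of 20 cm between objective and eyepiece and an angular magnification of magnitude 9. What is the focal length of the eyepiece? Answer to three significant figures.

2.00 cm

In normal adjustment the tube length equals f_obj + f_eye and |M| = f_obj/f_eye.
So f_obj = 9 f_eye and 9 f_eye + f_eye = 20 cm, giving f_eye = 20/10 = 2.000 cm and f_obj = 18.000 cm.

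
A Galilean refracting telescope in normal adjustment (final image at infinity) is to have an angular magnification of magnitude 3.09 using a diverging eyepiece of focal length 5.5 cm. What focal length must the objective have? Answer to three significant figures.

17.0 cm

|M| = f_obj/|f_eye|, so f_obj = |M| x |f_eye| = 3.09 x 5.5 = 16.995 cm.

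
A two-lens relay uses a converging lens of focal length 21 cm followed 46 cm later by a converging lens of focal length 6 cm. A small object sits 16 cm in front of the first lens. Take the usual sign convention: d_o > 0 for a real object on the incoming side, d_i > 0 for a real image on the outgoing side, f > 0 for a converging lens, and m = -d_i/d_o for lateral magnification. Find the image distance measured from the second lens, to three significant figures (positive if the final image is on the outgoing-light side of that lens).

6.34 cm

First lens: d_i1 = 1/(1/21 - 1/16) = -67.200 cm.
The intermediate image is virtual, 67.200 cm to the left of lens 1, so d_o2 = L - d_i1 = 46 - (-67.200) = 113.200 cm.
Second lens: d_i2 = 1/(1/6 - 1/(113.200)) = 6.336 cm.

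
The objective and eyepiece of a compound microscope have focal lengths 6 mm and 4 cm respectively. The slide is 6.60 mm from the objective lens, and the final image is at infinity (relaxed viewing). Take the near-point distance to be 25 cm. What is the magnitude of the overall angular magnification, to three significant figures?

Convert to cm: f_obj = 6 mm = 0.6 cm; d_o = 6.60 mm = 0.66 cm.
Objective: 1/d_i = 1/f_obj - 1/d_o = 1/0.6 - 1/0.66 = 0.15152 cm^-1, so d_i = 6.600 cm.
m_obj = -d_i/d_o = -6.600/0.66 = -10.000.
Eyepiece angular magnification (image at infinity): M_eye = D/f_e = 25/4 = 6.250.
Overall M = m_obj x M_eye = (-10.000)(6.250) = -62.50.
|M| = 62.50.

62.5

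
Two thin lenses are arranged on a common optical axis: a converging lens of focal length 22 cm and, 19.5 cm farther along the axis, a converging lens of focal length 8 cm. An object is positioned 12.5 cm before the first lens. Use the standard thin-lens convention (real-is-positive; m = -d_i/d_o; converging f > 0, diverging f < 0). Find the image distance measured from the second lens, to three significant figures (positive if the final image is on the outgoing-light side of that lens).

9.58 cm

Applying the thin-lens equation to the first lens, 1/22 = 1/12.5 + 1/d_i1, which gives d_i1 = -28.947 cm.
With d_i1 < 0 the first image is virtual and lies on the object side; the object distance for lens 2 is d_o2 = 19.5 - (-28.947) = 48.447 cm.
Applying the thin-lens equation again with f_2 = 8 cm and d_o2 = 48.447 cm gives d_i2 = 9.582 cm.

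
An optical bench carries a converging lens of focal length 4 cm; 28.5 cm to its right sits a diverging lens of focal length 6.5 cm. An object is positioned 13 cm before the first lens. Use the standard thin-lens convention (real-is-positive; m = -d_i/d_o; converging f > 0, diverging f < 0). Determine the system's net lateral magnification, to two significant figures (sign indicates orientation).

Applying the thin-lens equation to the first lens, 1/4 = 1/13 + 1/d_i1, which gives d_i1 = 5.778 cm.
Its lateral magnification is m_1 = -d_i1/d_o1 = -(5.778)/13 = -0.4444.
That image sits 22.722 cm in front of the second lens, so d_o2 = 22.722 cm.
Applying the thin-lens equation again with f_2 = -6.5 cm and d_o2 = 22.722 cm gives d_i2 = -5.054 cm.
m_2 = -(-5.054)/(22.722) = 0.2224.
Total m = m_1 x m_2 = (-0.4444)(0.2224) = -0.0989.

-0.099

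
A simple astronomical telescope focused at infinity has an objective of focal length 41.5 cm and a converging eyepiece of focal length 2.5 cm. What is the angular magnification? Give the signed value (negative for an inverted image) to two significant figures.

-17

M = -f_obj/f_eye = -41.5/(2.5) = -16.600.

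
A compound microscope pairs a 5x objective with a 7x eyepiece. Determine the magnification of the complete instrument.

The overall magnification of a compound microscope is the product of the objective and eyepiece magnifications:
M = M_obj x M_eye = 5 x 7 = 35.

35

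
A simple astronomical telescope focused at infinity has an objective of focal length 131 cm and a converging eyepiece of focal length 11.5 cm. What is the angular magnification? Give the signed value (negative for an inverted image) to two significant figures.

M = -f_obj/f_eye = -131/(11.5) = -11.391.

-11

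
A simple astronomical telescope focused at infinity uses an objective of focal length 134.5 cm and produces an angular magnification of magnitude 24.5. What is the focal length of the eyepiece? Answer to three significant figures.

5.49 cm

|M| = f_obj/f_eye, so f_eye = f_obj/|M| = 134.5/24.5 = 5.490 cm.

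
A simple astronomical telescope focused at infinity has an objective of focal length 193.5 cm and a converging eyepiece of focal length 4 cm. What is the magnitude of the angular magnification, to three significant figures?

48.4

|M| = f_obj/|f_eye| = 193.5/4 = 48.375.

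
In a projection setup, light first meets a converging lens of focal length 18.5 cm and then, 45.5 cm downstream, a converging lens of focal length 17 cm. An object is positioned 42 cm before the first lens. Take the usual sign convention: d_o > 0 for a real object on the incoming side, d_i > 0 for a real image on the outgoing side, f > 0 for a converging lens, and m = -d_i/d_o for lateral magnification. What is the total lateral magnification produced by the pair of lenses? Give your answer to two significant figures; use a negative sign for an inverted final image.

-2.9

First lens: d_i1 = 1/(1/18.5 - 1/42) = 33.064 cm.
m_1 = -(33.064)/42 = -0.7872.
The intermediate image is 33.064 cm to the right of lens 1, so d_o2 = L - d_i1 = 45.5 - 33.064 = 12.436 cm.
Second lens: d_i2 = 1/(1/17 - 1/(12.436)) = -46.324 cm.
m_2 = -(-46.324)/(12.436) = 3.7249.
Total m = m_1 x m_2 = (-0.7872)(3.7249) = -2.9324.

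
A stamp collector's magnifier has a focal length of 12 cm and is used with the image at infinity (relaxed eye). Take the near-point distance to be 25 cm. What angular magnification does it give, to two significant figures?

2.1

M = D/f = 25/12 = 2.083.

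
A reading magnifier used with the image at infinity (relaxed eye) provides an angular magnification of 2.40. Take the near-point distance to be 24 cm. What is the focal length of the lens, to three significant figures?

For the image at infinity, M = D/f.
f = D/M = 24/2.4 = 10.000 cm.

10.0 cm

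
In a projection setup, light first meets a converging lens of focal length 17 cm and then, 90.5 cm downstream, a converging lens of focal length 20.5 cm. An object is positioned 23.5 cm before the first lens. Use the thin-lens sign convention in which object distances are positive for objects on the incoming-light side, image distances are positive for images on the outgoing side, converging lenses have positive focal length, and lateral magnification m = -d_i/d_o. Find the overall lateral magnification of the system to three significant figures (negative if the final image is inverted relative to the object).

6.28

Lens 1: 1/d_i1 = 1/f_1 - 1/d_o1 = 1/17 - 1/23.5 = 0.01627 cm^-1, so d_i1 = 61.462 cm.
m_1 = -(61.462)/23.5 = -2.6154.
The intermediate image is 61.462 cm to the right of lens 1, so d_o2 = L - d_i1 = 90.5 - 61.462 = 29.038 cm.
Lens 2: 1/d_i2 = 1/f_2 - 1/d_o2 = 1/20.5 - 1/(29.038) = 0.01434 cm^-1, so d_i2 = 69.718 cm.
m_2 = -(69.718)/(29.038) = -2.4009.
Total m = m_1 x m_2 = (-2.6154)(-2.4009) = 6.2793.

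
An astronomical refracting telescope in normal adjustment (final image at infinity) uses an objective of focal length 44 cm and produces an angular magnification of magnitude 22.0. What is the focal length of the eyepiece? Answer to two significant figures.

2.0 cm

|M| = f_obj/f_eye, so f_eye = f_obj/|M| = 44/22.0 = 2.000 cm.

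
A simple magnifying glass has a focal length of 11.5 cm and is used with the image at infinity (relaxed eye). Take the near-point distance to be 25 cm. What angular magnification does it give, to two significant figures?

M = D/f = 25/11.5 = 2.174.

2.2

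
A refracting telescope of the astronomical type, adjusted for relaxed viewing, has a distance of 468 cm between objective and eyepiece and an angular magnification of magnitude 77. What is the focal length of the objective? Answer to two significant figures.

In normal adjustment the tube length equals f_obj + f_eye and |M| = f_obj/f_eye.
So f_obj = 77 f_eye and 77 f_eye + f_eye = 468 cm, giving f_eye = 468/78 = 6.000 cm and f_obj = 462.000 cm.

460 cm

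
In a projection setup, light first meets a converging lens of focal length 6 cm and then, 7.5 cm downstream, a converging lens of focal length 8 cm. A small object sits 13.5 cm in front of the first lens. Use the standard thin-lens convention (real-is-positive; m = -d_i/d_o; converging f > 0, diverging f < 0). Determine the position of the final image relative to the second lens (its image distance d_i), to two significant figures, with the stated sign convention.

2.3 cm

Applying the thin-lens equation to the first lens, 1/6 = 1/13.5 + 1/d_i1, which gives d_i1 = 10.800 cm.
Since 10.800 cm > 7.5 cm, the first image lies past the second lens and serves as a virtual object: d_o2 = L - d_i1 = -3.300 cm.
Applying the thin-lens equation again with f_2 = 8 cm and d_o2 = -3.300 cm gives d_i2 = 2.336 cm.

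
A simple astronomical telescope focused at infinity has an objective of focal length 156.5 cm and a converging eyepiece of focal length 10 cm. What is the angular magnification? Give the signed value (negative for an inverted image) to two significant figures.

M = -f_obj/f_eye = -156.5/(10) = -15.650.

-16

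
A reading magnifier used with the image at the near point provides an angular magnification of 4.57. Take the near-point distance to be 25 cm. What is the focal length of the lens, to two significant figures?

7.0 cm

For the image at the near point, M = 1 + D/f.
f = D/(M - 1) = 25/(4.57 - 1) = 7.003 cm.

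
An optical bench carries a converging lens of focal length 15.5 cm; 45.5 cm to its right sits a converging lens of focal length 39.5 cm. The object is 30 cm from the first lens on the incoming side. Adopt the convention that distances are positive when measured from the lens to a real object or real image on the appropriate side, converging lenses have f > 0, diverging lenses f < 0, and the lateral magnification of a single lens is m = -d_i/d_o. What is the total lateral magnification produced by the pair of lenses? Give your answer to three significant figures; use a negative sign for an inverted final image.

-1.62

First lens: d_i1 = 1/(1/15.5 - 1/30) = 32.069 cm.
m_1 = -(32.069)/30 = -1.0690.
The intermediate image is 32.069 cm to the right of lens 1, so d_o2 = L - d_i1 = 45.5 - 32.069 = 13.431 cm.
Second lens: d_i2 = 1/(1/39.5 - 1/(13.431)) = -20.351 cm.
m_2 = -(-20.351)/(13.431) = 1.5152.
The system's lateral magnification is m_1 m_2 = (-1.0690)(1.5152) = -1.6197.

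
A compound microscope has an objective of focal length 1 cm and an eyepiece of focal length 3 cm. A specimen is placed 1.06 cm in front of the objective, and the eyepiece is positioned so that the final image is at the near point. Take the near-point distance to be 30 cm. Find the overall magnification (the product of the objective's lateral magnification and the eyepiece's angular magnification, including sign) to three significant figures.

Objective: 1/d_i = 1/f_obj - 1/d_o = 1/1 - 1/1.06 = 0.05660 cm^-1, so d_i = 17.667 cm.
m_obj = -d_i/d_o = -17.667/1.06 = -16.667.
Eyepiece angular magnification (image at near point): M_eye = 1 + D/f_e = 1 + 30/3 = 11.000.
Overall M = m_obj x M_eye = (-16.667)(11.000) = -183.33.

-183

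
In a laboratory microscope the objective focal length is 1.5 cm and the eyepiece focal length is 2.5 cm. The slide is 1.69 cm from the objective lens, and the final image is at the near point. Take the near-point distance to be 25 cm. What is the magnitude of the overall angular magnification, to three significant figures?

Objective: 1/d_i = 1/f_obj - 1/d_o = 1/1.5 - 1/1.69 = 0.07495 cm^-1, so d_i = 13.342 cm.
m_obj = -d_i/d_o = -13.342/1.69 = -7.895.
Eyepiece angular magnification (image at near point): M_eye = 1 + D/f_e = 1 + 25/2.5 = 11.000.
Overall M = m_obj x M_eye = (-7.895)(11.000) = -86.84.
|M| = 86.84.

86.8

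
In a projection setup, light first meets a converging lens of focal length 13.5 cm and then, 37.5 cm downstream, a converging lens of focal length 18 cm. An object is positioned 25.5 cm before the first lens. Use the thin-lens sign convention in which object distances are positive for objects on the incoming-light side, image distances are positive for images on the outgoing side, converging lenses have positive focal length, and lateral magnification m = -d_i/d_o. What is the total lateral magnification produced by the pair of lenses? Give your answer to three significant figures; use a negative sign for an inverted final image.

-2.20

First lens: d_i1 = 1/(1/13.5 - 1/25.5) = 28.688 cm.
m_1 = -(28.688)/25.5 = -1.1250.
That image sits 8.812 cm in front of the second lens, so d_o2 = 8.812 cm.
Second lens: d_i2 = 1/(1/18 - 1/(8.812)) = -17.265 cm.
m_2 = -(-17.265)/(8.812) = 1.9592.
The system's lateral magnification is m_1 m_2 = (-1.1250)(1.9592) = -2.2041.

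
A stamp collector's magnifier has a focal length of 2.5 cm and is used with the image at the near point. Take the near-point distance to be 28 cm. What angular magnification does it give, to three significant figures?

M = 1 + D/f = 1 + 28/2.5 = 12.200.

12.2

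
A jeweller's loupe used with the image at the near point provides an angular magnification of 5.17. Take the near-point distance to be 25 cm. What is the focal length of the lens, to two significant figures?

6.0 cm

For the image at the near point, M = 1 + D/f.
f = D/(M - 1) = 25/(5.17 - 1) = 5.995 cm.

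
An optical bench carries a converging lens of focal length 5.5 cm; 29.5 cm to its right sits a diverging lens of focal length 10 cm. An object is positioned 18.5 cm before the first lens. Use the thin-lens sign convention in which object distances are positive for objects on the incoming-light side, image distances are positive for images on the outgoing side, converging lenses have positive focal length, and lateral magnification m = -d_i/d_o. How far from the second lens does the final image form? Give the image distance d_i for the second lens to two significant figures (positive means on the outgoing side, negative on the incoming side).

Applying the thin-lens equation to the first lens, 1/5.5 = 1/18.5 + 1/d_i1, which gives d_i1 = 7.827 cm.
The intermediate image is 7.827 cm to the right of lens 1, so d_o2 = L - d_i1 = 29.5 - 7.827 = 21.673 cm.
Applying the thin-lens equation again with f_2 = -10 cm and d_o2 = 21.673 cm gives d_i2 = -6.843 cm.

-6.8 cm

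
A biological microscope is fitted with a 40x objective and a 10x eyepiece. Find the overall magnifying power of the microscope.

The overall magnification of a compound microscope is the product of the objective and eyepiece magnifications:
M = M_obj x M_eye = 40 x 10 = 400.

400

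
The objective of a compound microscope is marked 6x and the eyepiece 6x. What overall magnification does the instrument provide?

The overall magnification of a compound microscope is the product of the objective and eyepiece magnifications:
M = M_obj x M_eye = 6 x 6 = 36.

36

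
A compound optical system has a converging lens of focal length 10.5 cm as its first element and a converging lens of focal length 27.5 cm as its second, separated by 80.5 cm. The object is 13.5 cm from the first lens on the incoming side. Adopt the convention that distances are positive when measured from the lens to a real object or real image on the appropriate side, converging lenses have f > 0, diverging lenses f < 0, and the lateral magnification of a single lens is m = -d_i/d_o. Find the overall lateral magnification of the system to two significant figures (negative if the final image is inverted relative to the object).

17

Applying the thin-lens equation to the first lens, 1/10.5 = 1/13.5 + 1/d_i1, which gives d_i1 = 47.250 cm.
Its lateral magnification is m_1 = -d_i1/d_o1 = -(47.250)/13.5 = -3.5000.
The intermediate image is 47.250 cm to the right of lens 1, so d_o2 = L - d_i1 = 80.5 - 47.250 = 33.250 cm.
Applying the thin-lens equation again with f_2 = 27.5 cm and d_o2 = 33.250 cm gives d_i2 = 159.022 cm.
m_2 = -(159.022)/(33.250) = -4.7826.
The system's lateral magnification is m_1 m_2 = (-3.5000)(-4.7826) = 16.7391.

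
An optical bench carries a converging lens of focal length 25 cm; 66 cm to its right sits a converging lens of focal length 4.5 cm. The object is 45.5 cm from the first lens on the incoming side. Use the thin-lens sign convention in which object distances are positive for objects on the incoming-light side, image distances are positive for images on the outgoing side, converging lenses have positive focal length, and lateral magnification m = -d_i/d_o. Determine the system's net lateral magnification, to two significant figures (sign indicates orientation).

First lens: d_i1 = 1/(1/25 - 1/45.5) = 55.488 cm.
m_1 = -(55.488)/45.5 = -1.2195.
That image sits 10.512 cm in front of the second lens, so d_o2 = 10.512 cm.
Second lens: d_i2 = 1/(1/4.5 - 1/(10.512)) = 7.868 cm.
m_2 = -(7.868)/(10.512) = -0.7485.
Overall magnification: m = m_1 m_2 = 0.9128.

0.91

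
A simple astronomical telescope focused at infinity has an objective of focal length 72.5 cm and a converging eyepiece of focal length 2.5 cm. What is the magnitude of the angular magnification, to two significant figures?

29

|M| = f_obj/|f_eye| = 72.5/2.5 = 29.000.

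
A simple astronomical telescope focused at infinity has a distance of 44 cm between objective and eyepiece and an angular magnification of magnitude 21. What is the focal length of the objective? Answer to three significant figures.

42.0 cm

In normal adjustment the tube length equals f_obj + f_eye and |M| = f_obj/f_eye.
So f_obj = 21 f_eye and 21 f_eye + f_eye = 44 cm, giving f_eye = 44/22 = 2.000 cm and f_obj = 42.000 cm.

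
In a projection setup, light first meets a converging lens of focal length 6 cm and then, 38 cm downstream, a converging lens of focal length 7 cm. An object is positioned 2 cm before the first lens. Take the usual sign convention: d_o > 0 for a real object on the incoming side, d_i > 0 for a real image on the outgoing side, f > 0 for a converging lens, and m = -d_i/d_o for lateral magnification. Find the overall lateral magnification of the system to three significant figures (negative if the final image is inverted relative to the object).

Lens 1: 1/d_i1 = 1/f_1 - 1/d_o1 = 1/6 - 1/2 = -0.33333 cm^-1, so d_i1 = -3.000 cm.
m_1 = -(-3.000)/2 = 1.5000.
The intermediate image is virtual, 3.000 cm to the left of lens 1, so d_o2 = L - d_i1 = 38 - (-3.000) = 41.000 cm.
Lens 2: 1/d_i2 = 1/f_2 - 1/d_o2 = 1/7 - 1/(41.000) = 0.11847 cm^-1, so d_i2 = 8.441 cm.
m_2 = -(8.441)/(41.000) = -0.2059.
The system's lateral magnification is m_1 m_2 = (1.5000)(-0.2059) = -0.3088.

-0.309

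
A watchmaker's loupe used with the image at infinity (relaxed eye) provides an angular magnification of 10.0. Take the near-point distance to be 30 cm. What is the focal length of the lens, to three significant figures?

3.00 cm

For the image at infinity, M = D/f.
f = D/M = 30/10.0 = 3.000 cm.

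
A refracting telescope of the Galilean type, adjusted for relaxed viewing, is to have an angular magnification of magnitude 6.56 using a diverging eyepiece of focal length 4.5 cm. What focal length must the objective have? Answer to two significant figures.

|M| = f_obj/|f_eye|, so f_obj = |M| x |f_eye| = 6.56 x 4.5 = 29.520 cm.

30 cm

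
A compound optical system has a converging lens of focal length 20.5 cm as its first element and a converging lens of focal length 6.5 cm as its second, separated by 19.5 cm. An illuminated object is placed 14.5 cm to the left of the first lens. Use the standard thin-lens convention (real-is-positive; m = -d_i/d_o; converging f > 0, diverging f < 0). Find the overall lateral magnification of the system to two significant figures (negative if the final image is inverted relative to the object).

First lens: d_i1 = 1/(1/20.5 - 1/14.5) = -49.542 cm.
m_1 = -(-49.542)/14.5 = 3.4167.
With d_i1 < 0 the first image is virtual and lies on the object side; the object distance for lens 2 is d_o2 = 19.5 - (-49.542) = 69.042 cm.
Second lens: d_i2 = 1/(1/6.5 - 1/(69.042)) = 7.176 cm.
m_2 = -(7.176)/(69.042) = -0.1039.
Overall magnification: m = m_1 m_2 = -0.3551.

-0.36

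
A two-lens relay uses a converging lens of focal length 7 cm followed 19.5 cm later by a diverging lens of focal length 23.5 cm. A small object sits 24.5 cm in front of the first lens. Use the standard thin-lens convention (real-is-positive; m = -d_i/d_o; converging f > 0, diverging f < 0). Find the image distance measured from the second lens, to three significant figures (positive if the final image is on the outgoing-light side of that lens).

-6.87 cm

First lens: d_i1 = 1/(1/7 - 1/24.5) = 9.800 cm.
The intermediate image is 9.800 cm to the right of lens 1, so d_o2 = L - d_i1 = 19.5 - 9.800 = 9.700 cm.
Second lens: d_i2 = 1/(1/(-23.5) - 1/(9.700)) = -6.866 cm.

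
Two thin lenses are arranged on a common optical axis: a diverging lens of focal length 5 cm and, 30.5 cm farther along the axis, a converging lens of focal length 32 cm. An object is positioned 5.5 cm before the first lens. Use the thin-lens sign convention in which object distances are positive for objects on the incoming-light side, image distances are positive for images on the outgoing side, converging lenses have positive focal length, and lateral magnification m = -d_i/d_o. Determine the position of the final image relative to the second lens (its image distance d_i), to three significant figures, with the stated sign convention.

Applying the thin-lens equation to the first lens, 1/(-5) = 1/5.5 + 1/d_i1, which gives d_i1 = -2.619 cm.
With d_i1 < 0 the first image is virtual and lies on the object side; the object distance for lens 2 is d_o2 = 30.5 - (-2.619) = 33.119 cm.
Applying the thin-lens equation again with f_2 = 32 cm and d_o2 = 33.119 cm gives d_i2 = 947.064 cm.

947 cm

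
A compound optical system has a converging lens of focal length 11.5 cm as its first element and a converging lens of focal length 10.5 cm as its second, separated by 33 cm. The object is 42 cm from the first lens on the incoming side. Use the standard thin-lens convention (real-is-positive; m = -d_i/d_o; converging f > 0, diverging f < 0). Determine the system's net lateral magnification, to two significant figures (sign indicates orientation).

Lens 1: 1/d_i1 = 1/f_1 - 1/d_o1 = 1/11.5 - 1/42 = 0.06315 cm^-1, so d_i1 = 15.836 cm.
m_1 = -(15.836)/42 = -0.3770.
That image sits 17.164 cm in front of the second lens, so d_o2 = 17.164 cm.
Lens 2: 1/d_i2 = 1/f_2 - 1/d_o2 = 1/10.5 - 1/(17.164) = 0.03698 cm^-1, so d_i2 = 27.044 cm.
m_2 = -(27.044)/(17.164) = -1.5756.
Overall magnification: m = m_1 m_2 = 0.5941.

0.59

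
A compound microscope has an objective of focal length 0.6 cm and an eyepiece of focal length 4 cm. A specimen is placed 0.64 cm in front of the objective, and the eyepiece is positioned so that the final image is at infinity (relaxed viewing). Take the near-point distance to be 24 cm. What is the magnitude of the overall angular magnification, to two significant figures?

90

Objective: 1/d_i = 1/f_obj - 1/d_o = 1/0.6 - 1/0.64 = 0.10417 cm^-1, so d_i = 9.600 cm.
m_obj = -d_i/d_o = -9.600/0.64 = -15.000.
Eyepiece angular magnification (image at infinity): M_eye = D/f_e = 24/4 = 6.000.
Overall M = m_obj x M_eye = (-15.000)(6.000) = -90.00.
|M| = 90.00.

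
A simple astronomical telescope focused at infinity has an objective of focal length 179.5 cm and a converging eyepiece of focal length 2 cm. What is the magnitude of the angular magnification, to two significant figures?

90

|M| = f_obj/|f_eye| = 179.5/2 = 89.750.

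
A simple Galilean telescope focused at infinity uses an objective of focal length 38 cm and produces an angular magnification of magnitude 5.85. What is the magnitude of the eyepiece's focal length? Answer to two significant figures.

6.5 cm

|M| = f_obj/|f_eye|, so |f_eye| = f_obj/|M| = 38/5.85 = 6.496 cm.
(The eyepiece is diverging, so its signed focal length is -6.496 cm.)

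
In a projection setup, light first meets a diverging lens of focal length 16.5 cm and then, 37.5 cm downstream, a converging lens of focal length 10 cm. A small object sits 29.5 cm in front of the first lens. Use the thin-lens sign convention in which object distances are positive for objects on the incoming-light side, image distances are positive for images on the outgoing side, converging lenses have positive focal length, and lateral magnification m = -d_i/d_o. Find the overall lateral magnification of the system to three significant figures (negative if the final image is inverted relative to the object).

-0.0942

Applying the thin-lens equation to the first lens, 1/(-16.5) = 1/29.5 + 1/d_i1, which gives d_i1 = -10.582 cm.
Its lateral magnification is m_1 = -d_i1/d_o1 = -(-10.582)/29.5 = 0.3587.
With d_i1 < 0 the first image is virtual and lies on the object side; the object distance for lens 2 is d_o2 = 37.5 - (-10.582) = 48.082 cm.
Applying the thin-lens equation again with f_2 = 10 cm and d_o2 = 48.082 cm gives d_i2 = 12.626 cm.
m_2 = -(12.626)/(48.082) = -0.2626.
Total m = m_1 x m_2 = (0.3587)(-0.2626) = -0.0942.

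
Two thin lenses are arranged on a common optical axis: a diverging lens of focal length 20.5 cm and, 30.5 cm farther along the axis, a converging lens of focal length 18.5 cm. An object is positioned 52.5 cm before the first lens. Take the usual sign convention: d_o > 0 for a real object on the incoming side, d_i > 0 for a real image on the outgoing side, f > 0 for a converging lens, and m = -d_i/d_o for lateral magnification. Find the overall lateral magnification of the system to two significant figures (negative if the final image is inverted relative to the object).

Lens 1: 1/d_i1 = 1/f_1 - 1/d_o1 = 1/(-20.5) - 1/52.5 = -0.06783 cm^-1, so d_i1 = -14.743 cm.
m_1 = -(-14.743)/52.5 = 0.2808.
The intermediate image is virtual, 14.743 cm to the left of lens 1, so d_o2 = L - d_i1 = 30.5 - (-14.743) = 45.243 cm.
Lens 2: 1/d_i2 = 1/f_2 - 1/d_o2 = 1/18.5 - 1/(45.243) = 0.03195 cm^-1, so d_i2 = 31.298 cm.
m_2 = -(31.298)/(45.243) = -0.6918.
Total m = m_1 x m_2 = (0.2808)(-0.6918) = -0.1943.

-0.19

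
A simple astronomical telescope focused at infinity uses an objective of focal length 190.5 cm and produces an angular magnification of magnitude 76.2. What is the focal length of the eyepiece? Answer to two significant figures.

2.5 cm

|M| = f_obj/f_eye, so f_eye = f_obj/|M| = 190.5/76.2 = 2.500 cm.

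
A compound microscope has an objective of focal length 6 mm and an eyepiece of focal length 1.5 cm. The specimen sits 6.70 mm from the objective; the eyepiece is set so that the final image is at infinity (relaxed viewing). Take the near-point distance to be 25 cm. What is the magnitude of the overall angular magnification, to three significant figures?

Convert to cm: f_obj = 6 mm = 0.6 cm; d_o = 6.70 mm = 0.67 cm.
Objective: 1/d_i = 1/f_obj - 1/d_o = 1/0.6 - 1/0.67 = 0.17413 cm^-1, so d_i = 5.743 cm.
m_obj = -d_i/d_o = -5.743/0.67 = -8.571.
Eyepiece angular magnification (image at infinity): M_eye = D/f_e = 25/1.5 = 16.667.
Overall M = m_obj x M_eye = (-8.571)(16.667) = -142.86.
|M| = 142.86.

143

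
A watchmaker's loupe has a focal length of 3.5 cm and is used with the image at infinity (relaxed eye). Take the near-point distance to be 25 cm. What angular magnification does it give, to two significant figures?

M = D/f = 25/3.5 = 7.143.

7.1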